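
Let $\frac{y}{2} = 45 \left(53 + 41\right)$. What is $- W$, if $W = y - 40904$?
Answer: $32444$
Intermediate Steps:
$y = 8460$ ($y = 2 \cdot 45 \left(53 + 41\right) = 2 \cdot 45 \cdot 94 = 2 \cdot 4230 = 8460$)
$W = -32444$ ($W = 8460 - 40904 = -32444$)
$- W = \left(-1\right) \left(-32444\right) = 32444$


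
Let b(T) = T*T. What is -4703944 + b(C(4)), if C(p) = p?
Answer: -4703928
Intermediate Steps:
b(T) = T²
-4703944 + b(C(4)) = -4703944 + 4² = -4703944 + 16 = -4703928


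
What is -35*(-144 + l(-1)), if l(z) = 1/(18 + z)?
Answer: 85645/17 ≈ 5037.9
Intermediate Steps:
-35*(-144 + l(-1)) = -35*(-144 + 1/(18 - 1)) = -35*(-144 + 1/17) = -35*(-2447/17) = 85645/17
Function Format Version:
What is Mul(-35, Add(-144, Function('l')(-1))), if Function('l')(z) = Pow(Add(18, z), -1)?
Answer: Rational(85645, 17) ≈ 5037.9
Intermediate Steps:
Mul(-35, Add(-144, Function('l')(-1))) = Mul(-35, Add(-144, Pow(Add(18, -1), -1))) = Mul(-35, Add(-144, Pow(17, -1))) = Mul(-35, Add(-144, Rational(1, 17))) = Mul(-35, Rational(-2447, 17)) = Rational(85645, 17)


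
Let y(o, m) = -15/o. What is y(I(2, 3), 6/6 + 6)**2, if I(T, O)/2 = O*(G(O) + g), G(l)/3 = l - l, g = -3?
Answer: 25/36 ≈ 0.69444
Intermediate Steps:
G(l) = 0 (G(l) = 3*(l - l) = 3*0 = 0)
I(T, O) = -6*O (I(T, O) = 2*(O*(0 - 3)) = 2*(O*(-3)) = 2*(-3*O) = -6*O)
y(I(2, 3), 6/6 + 6)**2 = (-15/((-6*3)))**2 = (-15/(-18))**2 = (-15*(-1/18))**2 = (5/6)**2 = 25/36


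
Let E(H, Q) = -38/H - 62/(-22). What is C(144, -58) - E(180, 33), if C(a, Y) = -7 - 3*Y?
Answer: 162749/990 ≈ 164.39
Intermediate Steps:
E(H, Q) = 31/11 - 38/H (E(H, Q) = -38/H - 62*(-1/22) = -38/H + 31/11 = 31/11 - 38/H)
C(144, -58) - E(180, 33) = (-7 - 3*(-58)) - (31/11 - 38/180) = (-7 + 174) - (31/11 - 38*1/180) = 167 - (31/11 - 19/90) = 167 - 1*2581/990 = 167 - 2581/990 = 162749/990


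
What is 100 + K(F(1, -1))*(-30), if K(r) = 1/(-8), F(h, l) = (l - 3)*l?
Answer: 415/4 ≈ 103.75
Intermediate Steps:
F(h, l) = l*(-3 + l) (F(h, l) = (-3 + l)*l = l*(-3 + l))
K(r) = -⅛
100 + K(F(1, -1))*(-30) = 100 - ⅛*(-30) = 100 + 15/4 = 415/4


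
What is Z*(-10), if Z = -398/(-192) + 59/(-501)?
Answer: -156725/8016 ≈ -19.552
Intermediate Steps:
Z = 31345/16032 (Z = -398*(-1/192) + 59*(-1/501) = 199/96 - 59/501 = 31345/16032 ≈ 1.9552)
Z*(-10) = (31345/16032)*(-10) = -156725/8016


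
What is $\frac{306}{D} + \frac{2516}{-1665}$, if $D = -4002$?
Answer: $- \frac{47651}{30015} \approx -1.5876$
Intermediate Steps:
$\frac{306}{D} + \frac{2516}{-1665} = \frac{306}{-4002} + \frac{2516}{-1665} = 306 \left(- \frac{1}{4002}\right) + 2516 \left(- \frac{1}{1665}\right) = - \frac{51}{667} - \frac{68}{45} = - \frac{47651}{30015}$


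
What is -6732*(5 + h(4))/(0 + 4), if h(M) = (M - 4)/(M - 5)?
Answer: -8415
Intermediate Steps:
h(M) = (-4 + M)/(-5 + M)
-6732*(5 + h(4))/(0 + 4) = -6732*(5 + (-4 + 4)/(-5 + 4))/(0 + 4) = -6732*(5 + 0/(-1))/4 = -6732*(5 - 1*0)/4 = -6732*(5 + 0)/4 = -33660/4 = -6732*5/4 = -8415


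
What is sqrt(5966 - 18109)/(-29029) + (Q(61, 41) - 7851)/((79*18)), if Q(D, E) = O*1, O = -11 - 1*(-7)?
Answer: -7855/1422 - I*sqrt(12143)/29029 ≈ -5.5239 - 0.003796*I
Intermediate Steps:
O = -4 (O = -11 + 7 = -4)
Q(D, E) = -4 (Q(D, E) = -4*1 = -4)
sqrt(5966 - 18109)/(-29029) + (Q(61, 41) - 7851)/((79*18)) = sqrt(5966 - 18109)/(-29029) + (-4 - 7851)/((79*18)) = sqrt(-12143)*(-1/29029) - 7855/1422 = (I*sqrt(12143))*(-1/29029) - 7855*1/1422 = -I*sqrt(12143)/29029 - 7855/1422 = -7855/1422 - I*sqrt(12143)/29029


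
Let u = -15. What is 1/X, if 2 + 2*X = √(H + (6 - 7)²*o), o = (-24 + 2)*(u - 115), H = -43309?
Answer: -4/40453 - 2*I*√40449/40453 ≈ -9.888e-5 - 0.0099434*I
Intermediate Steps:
o = 2860 (o = (-24 + 2)*(-15 - 115) = -22*(-130) = 2860)
X = -1 + I*√40449/2 (X = -1 + √(-43309 + (6 - 7)²*2860)/2 = -1 + √(-43309 + (-1)²*2860)/2 = -1 + √(-43309 + 1*2860)/2 = -1 + √(-43309 + 2860)/2 = -1 + √(-40449)/2 = -1 + (I*√40449)/2 = -1 + I*√40449/2 ≈ -1.0 + 100.56*I)
1/X = 1/(-1 + I*√40449/2)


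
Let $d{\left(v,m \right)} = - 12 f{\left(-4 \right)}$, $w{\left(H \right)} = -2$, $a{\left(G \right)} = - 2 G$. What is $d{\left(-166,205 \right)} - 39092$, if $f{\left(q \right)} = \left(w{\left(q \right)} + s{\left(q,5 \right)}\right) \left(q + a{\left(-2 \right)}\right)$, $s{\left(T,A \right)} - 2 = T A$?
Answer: $-39092$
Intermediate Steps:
$s{\left(T,A \right)} = 2 + A T$ ($s{\left(T,A \right)} = 2 + T A = 2 + A T$)
$f{\left(q \right)} = 5 q \left(4 + q\right)$ ($f{\left(q \right)} = \left(-2 + \left(2 + 5 q\right)\right) \left(q - -4\right) = 5 q \left(q + 4\right) = 5 q \left(4 + q\right)$)
$d{\left(v,m \right)} = 0$ ($d{\left(v,m \right)} = - 12 \cdot 5 \left(-4\right) \left(4 - 4\right) = - 12 \cdot 5 \left(-4\right) 0 = \left(-12\right) 0 = 0$)
$d{\left(-166,205 \right)} - 39092 = 0 - 39092 = -39092$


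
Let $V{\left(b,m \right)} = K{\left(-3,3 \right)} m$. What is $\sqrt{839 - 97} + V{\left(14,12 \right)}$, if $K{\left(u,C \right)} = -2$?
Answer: $-24 + \sqrt{742} \approx 3.2397$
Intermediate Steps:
$V{\left(b,m \right)} = - 2 m$
$\sqrt{839 - 97} + V{\left(14,12 \right)} = \sqrt{839 - 97} - 24 = \sqrt{742} - 24 = -24 + \sqrt{742}$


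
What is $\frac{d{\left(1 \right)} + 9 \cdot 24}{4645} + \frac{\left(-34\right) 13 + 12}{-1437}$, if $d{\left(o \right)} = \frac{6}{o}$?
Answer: $\frac{2316364}{6674865} \approx 0.34703$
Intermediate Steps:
$\frac{d{\left(1 \right)} + 9 \cdot 24}{4645} + \frac{\left(-34\right) 13 + 12}{-1437} = \frac{\frac{6}{1} + 9 \cdot 24}{4645} + \frac{\left(-34\right) 13 + 12}{-1437} = \left(6 \cdot 1 + 216\right) \frac{1}{4645} + \left(-442 + 12\right) \left(- \frac{1}{1437}\right) = \left(6 + 216\right) \frac{1}{4645} - - \frac{430}{1437} = 222 \cdot \frac{1}{4645} + \frac{430}{1437} = \frac{222}{4645} + \frac{430}{1437} = \frac{2316364}{6674865}$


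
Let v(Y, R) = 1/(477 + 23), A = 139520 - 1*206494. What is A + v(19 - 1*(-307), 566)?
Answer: -33486999/500 ≈ -66974.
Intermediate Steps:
A = -66974 (A = 139520 - 206494 = -66974)
v(Y, R) = 1/500
A + v(19 - 1*(-307), 566) = -66974 + 1/500 = -33486999/500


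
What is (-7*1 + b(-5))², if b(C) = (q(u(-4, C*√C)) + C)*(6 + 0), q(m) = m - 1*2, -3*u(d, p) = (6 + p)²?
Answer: -55359 + 30960*I*√5 ≈ -55359.0 + 69229.0*I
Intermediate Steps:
u(d, p) = -(6 + p)²/3
q(m) = -2 + m (q(m) = m - 2 = -2 + m)
b(C) = -12 - 2*(6 + C^(3/2))² + 6*C (b(C) = ((-2 - (6 + C*√C)²/3) + C)*(6 + 0) = ((-2 - (6 + C^(3/2))²/3) + C)*6 = (-2 + C - (6 + C^(3/2))²/3)*6 = -12 - 2*(6 + C^(3/2))² + 6*C)
(-7*1 + b(-5))² = (-7*1 + (-12 - 2*(6 + (-5)^(3/2))² + 6*(-5)))² = (-7 + (-12 - 2*(6 - 5*I*√5)² - 30))² = (-7 + (-42 - 2*(6 - 5*I*√5)²))² = (-49 - 2*(6 - 5*I*√5)²)²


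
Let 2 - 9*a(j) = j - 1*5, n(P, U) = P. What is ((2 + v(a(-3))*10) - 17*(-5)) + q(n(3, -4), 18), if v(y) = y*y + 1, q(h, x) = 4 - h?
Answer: 8938/81 ≈ 110.35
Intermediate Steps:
a(j) = 7/9 - j/9 (a(j) = 2/9 - (j - 1*5)/9 = 2/9 - (j - 5)/9 = 2/9 - (-5 + j)/9 = 2/9 + (5/9 - j/9) = 7/9 - j/9)
v(y) = 1 + y**2 (v(y) = y**2 + 1 = 1 + y**2)
((2 + v(a(-3))*10) - 17*(-5)) + q(n(3, -4), 18) = ((2 + (1 + (7/9 - 1/9*(-3))**2)*10) - 17*(-5)) + (4 - 1*3) = ((2 + (1 + (7/9 + 1/3)**2)*10) + 85) + (4 - 3) = ((2 + (1 + (10/9)**2)*10) + 85) + 1 = ((2 + (1 + 100/81)*10) + 85) + 1 = ((2 + (181/81)*10) + 85) + 1 = ((2 + 1810/81) + 85) + 1 = (1972/81 + 85) + 1 = 8857/81 + 1 = 8938/81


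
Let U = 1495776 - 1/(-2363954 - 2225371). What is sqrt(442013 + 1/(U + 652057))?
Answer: sqrt(42947085023763022066980102375938)/9857103682726 ≈ 664.84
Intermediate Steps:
U = 6864602191201/4589325 (U = 1495776 - 1/(-4589325) = 1495776 - 1*(-1/4589325) = 1495776 + 1/4589325 = 6864602191201/4589325 ≈ 1.4958e+6)
sqrt(442013 + 1/(U + 652057)) = sqrt(442013 + 1/(6864602191201/4589325 + 652057)) = sqrt(442013 + 1/(9857103682726/4589325)) = sqrt(442013 + 4589325/9857103682726) = sqrt(4356967970117356763/9857103682726) = sqrt(42947085023763022066980102375938)/9857103682726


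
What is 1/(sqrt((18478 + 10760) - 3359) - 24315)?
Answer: -24315/591193346 - sqrt(25879)/591193346 ≈ -4.1401e-5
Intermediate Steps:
1/(sqrt((18478 + 10760) - 3359) - 24315) = 1/(sqrt(29238 - 3359) - 24315) = 1/(sqrt(25879) - 24315) = 1/(-24315 + sqrt(25879))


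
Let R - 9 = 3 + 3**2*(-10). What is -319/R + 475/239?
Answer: 113291/18642 ≈ 6.0772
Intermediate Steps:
R = -78 (R = 9 + (3 + 3**2*(-10)) = 9 + (3 + 9*(-10)) = 9 + (3 - 90) = 9 - 87 = -78)
-319/R + 475/239 = -319/(-78) + 475/239 = -319*(-1/78) + 475*(1/239) = 319/78 + 475/239 = 113291/18642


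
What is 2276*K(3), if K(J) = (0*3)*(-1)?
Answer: 0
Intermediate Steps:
K(J) = 0 (K(J) = 0*(-1) = 0)
2276*K(3) = 2276*0 = 0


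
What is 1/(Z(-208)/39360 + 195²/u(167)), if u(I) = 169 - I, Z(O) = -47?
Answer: 39360/748331953 ≈ 5.2597e-5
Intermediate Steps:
1/(Z(-208)/39360 + 195²/u(167)) = 1/(-47/39360 + 195²/(169 - 1*167)) = 1/(-47*1/39360 + 38025/(169 - 167)) = 1/(-47/39360 + 38025/2) = 1/(748331953/39360) = 39360/748331953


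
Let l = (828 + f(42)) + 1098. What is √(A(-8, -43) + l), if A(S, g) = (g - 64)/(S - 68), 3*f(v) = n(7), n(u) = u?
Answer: √25078917/114 ≈ 43.929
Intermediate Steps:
f(v) = 7/3 (f(v) = (⅓)*7 = 7/3)
A(S, g) = (-64 + g)/(-68 + S)
l = 5785/3 (l = (828 + 7/3) + 1098 = 2491/3 + 1098 = 5785/3 ≈ 1928.3)
√(A(-8, -43) + l) = √((-64 - 43)/(-68 - 8) + 5785/3) = √(-107/(-76) + 5785/3) = √(-1/76*(-107) + 5785/3) = √(107/76 + 5785/3) = √(439981/228) = √25078917/114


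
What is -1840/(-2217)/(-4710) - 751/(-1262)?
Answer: 783967249/1317789234 ≈ 0.59491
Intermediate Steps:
-1840/(-2217)/(-4710) - 751/(-1262) = -1840*(-1/2217)*(-1/4710) - 751*(-1/1262) = (1840/2217)*(-1/4710) + 751/1262 = -184/1044207 + 751/1262 = 783967249/1317789234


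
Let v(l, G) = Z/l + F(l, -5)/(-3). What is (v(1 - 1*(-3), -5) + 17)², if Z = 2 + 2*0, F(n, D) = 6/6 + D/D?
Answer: 10201/36 ≈ 283.36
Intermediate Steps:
F(n, D) = 2 (F(n, D) = 6*(⅙) + 1 = 1 + 1 = 2)
Z = 2 (Z = 2 + 0 = 2)
v(l, G) = -⅔ + 2/l (v(l, G) = 2/l + 2/(-3) = 2/l + 2*(-⅓) = 2/l - ⅔ = -⅔ + 2/l)
(v(1 - 1*(-3), -5) + 17)² = ((-⅔ + 2/(1 - 1*(-3))) + 17)² = ((-⅔ + 2/(1 + 3)) + 17)² = ((-⅔ + 2/4) + 17)² = ((-⅔ + 2*(¼)) + 17)² = ((-⅔ + ½) + 17)² = (-⅙ + 17)² = (101/6)² = 10201/36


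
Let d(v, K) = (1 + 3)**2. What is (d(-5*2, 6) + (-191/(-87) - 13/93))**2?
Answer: 263477824/808201 ≈ 326.01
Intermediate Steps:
d(v, K) = 16 (d(v, K) = 4**2 = 16)
(d(-5*2, 6) + (-191/(-87) - 13/93))**2 = (16 + (-191/(-87) - 13/93))**2 = (16 + (-191*(-1/87) - 13*1/93))**2 = (16 + (191/87 - 13/93))**2 = (16 + 1848/899)**2 = (16232/899)**2 = 263477824/808201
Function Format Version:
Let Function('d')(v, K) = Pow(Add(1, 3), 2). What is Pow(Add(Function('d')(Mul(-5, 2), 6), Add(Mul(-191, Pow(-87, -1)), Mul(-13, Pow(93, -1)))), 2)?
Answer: Rational(263477824, 808201) ≈ 326.01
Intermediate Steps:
Function('d')(v, K) = 16 (Function('d')(v, K) = Pow(4, 2) = 16)
Pow(Add(Function('d')(Mul(-5, 2), 6), Add(Mul(-191, Pow(-87, -1)), Mul(-13, Pow(93, -1)))), 2) = Pow(Add(16, Add(Mul(-191, Pow(-87, -1)), Mul(-13, Pow(93, -1)))), 2) = Pow(Add(16, Add(Mul(-191, Rational(-1, 87)), Mul(-13, Rational(1, 93)))), 2) = Pow(Add(16, Add(Rational(191, 87), Rational(-13, 93))), 2) = Pow(Add(16, Rational(1848, 899)), 2) = Pow(Rational(16232, 899), 2) = Rational(263477824, 808201)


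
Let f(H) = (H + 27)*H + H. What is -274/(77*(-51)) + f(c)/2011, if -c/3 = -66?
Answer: 176276410/7897197 ≈ 22.321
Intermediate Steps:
c = 198 (c = -3*(-66) = 198)
f(H) = H + H*(27 + H) (f(H) = (27 + H)*H + H = H*(27 + H) + H = H + H*(27 + H))
-274/(77*(-51)) + f(c)/2011 = -274/(77*(-51)) + (198*(28 + 198))/2011 = -274/(-3927) + (198*226)*(1/2011) = -274*(-1/3927) + 44748*(1/2011) = 274/3927 + 44748/2011 = 176276410/7897197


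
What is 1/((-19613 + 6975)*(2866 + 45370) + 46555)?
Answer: -1/609560013 ≈ -1.6405e-9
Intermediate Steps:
1/((-19613 + 6975)*(2866 + 45370) + 46555) = 1/(-12638*48236 + 46555) = 1/(-609606568 + 46555) = 1/(-609560013) = -1/609560013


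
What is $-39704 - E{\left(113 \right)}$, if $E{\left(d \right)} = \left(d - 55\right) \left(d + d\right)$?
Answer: $-52812$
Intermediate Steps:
$E{\left(d \right)} = 2 d \left(-55 + d\right)$ ($E{\left(d \right)} = \left(-55 + d\right) 2 d = 2 d \left(-55 + d\right)$)
$-39704 - E{\left(113 \right)} = -39704 - 2 \cdot 113 \left(-55 + 113\right) = -39704 - 2 \cdot 113 \cdot 58 = -39704 - 13108 = -52812$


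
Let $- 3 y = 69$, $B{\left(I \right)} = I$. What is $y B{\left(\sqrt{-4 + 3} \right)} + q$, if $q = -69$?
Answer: $-69 - 23 i \approx -69.0 - 23.0 i$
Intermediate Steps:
$y = -23$ ($y = \left(- \frac{1}{3}\right) 69 = -23$)
$y B{\left(\sqrt{-4 + 3} \right)} + q = - 23 \sqrt{-4 + 3} - 69 = - 23 \sqrt{-1} - 69 = - 23 i - 69 = -69 - 23 i$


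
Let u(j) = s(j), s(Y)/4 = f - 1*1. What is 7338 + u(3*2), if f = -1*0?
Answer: 7334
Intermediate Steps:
f = 0
s(Y) = -4 (s(Y) = 4*(0 - 1*1) = 4*(0 - 1) = 4*(-1) = -4)
u(j) = -4
7338 + u(3*2) = 7338 - 4 = 7334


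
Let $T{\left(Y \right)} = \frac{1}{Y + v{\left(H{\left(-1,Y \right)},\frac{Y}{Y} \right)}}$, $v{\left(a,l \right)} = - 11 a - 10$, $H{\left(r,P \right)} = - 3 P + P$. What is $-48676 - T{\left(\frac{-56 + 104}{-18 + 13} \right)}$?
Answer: $- \frac{56172099}{1154} \approx -48676.0$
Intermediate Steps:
$H{\left(r,P \right)} = - 2 P$
$v{\left(a,l \right)} = -10 - 11 a$
$T{\left(Y \right)} = \frac{1}{-10 + 23 Y}$ ($T{\left(Y \right)} = \frac{1}{Y - \left(10 + 11 \left(- 2 Y\right)\right)} = \frac{1}{Y + \left(-10 + 22 Y\right)} = \frac{1}{-10 + 23 Y}$)
$-48676 - T{\left(\frac{-56 + 104}{-18 + 13} \right)} = -48676 - \frac{1}{-10 + 23 \frac{-56 + 104}{-18 + 13}} = -48676 - \frac{1}{-10 + 23 \frac{48}{-5}} = -48676 - \frac{1}{-10 + 23 \cdot 48 \left(- \frac{1}{5}\right)} = -48676 - \frac{1}{-10 + 23 \left(- \frac{48}{5}\right)} = -48676 - \frac{1}{-10 - \frac{1104}{5}} = -48676 - \frac{1}{- \frac{1154}{5}} = -48676 - - \frac{5}{1154} = -48676 + \frac{5}{1154} = - \frac{56172099}{1154}$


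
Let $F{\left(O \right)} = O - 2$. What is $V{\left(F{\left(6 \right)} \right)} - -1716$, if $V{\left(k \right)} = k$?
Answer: $1720$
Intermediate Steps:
$F{\left(O \right)} = -2 + O$ ($F{\left(O \right)} = O - 2 = -2 + O$)
$V{\left(F{\left(6 \right)} \right)} - -1716 = \left(-2 + 6\right) - -1716 = 4 + 1716 = 1720$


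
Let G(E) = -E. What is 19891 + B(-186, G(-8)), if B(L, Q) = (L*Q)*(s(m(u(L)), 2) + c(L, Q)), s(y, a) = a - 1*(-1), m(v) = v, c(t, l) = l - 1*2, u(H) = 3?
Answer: 6499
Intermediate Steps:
c(t, l) = -2 + l (c(t, l) = l - 2 = -2 + l)
s(y, a) = 1 + a (s(y, a) = a + 1 = 1 + a)
B(L, Q) = L*Q*(1 + Q) (B(L, Q) = (L*Q)*((1 + 2) + (-2 + Q)) = (L*Q)*(3 + (-2 + Q)) = (L*Q)*(1 + Q) = L*Q*(1 + Q))
19891 + B(-186, G(-8)) = 19891 - 186*(-1*(-8))*(1 - 1*(-8)) = 19891 - 186*8*(1 + 8) = 19891 - 186*8*9 = 19891 - 13392 = 6499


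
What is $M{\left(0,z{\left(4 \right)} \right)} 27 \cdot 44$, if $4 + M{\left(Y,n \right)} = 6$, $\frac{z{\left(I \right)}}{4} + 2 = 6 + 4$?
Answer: $2376$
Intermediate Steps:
$z{\left(I \right)} = 32$ ($z{\left(I \right)} = -8 + 4 \left(6 + 4\right) = -8 + 4 \cdot 10 = -8 + 40 = 32$)
$M{\left(Y,n \right)} = 2$ ($M{\left(Y,n \right)} = -4 + 6 = 2$)
$M{\left(0,z{\left(4 \right)} \right)} 27 \cdot 44 = 2 \cdot 27 \cdot 44 = 54 \cdot 44 = 2376$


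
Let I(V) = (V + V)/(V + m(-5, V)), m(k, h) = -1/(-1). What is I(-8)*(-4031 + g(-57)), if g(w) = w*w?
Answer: -12512/7 ≈ -1787.4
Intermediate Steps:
g(w) = w**2
m(k, h) = 1 (m(k, h) = -1*(-1) = 1)
I(V) = 2*V/(1 + V) (I(V) = (V + V)/(V + 1) = (2*V)/(1 + V) = 2*V/(1 + V))
I(-8)*(-4031 + g(-57)) = (2*(-8)/(1 - 8))*(-4031 + (-57)**2) = (2*(-8)/(-7))*(-4031 + 3249) = (2*(-8)*(-1/7))*(-782) = (16/7)*(-782) = -12512/7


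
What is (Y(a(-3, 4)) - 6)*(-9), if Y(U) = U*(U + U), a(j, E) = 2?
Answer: -18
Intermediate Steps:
Y(U) = 2*U**2 (Y(U) = U*(2*U) = 2*U**2)
(Y(a(-3, 4)) - 6)*(-9) = (2*2**2 - 6)*(-9) = (2*4 - 6)*(-9) = (8 - 6)*(-9) = 2*(-9) = -18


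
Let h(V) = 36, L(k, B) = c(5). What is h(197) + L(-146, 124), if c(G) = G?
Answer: 41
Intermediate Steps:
L(k, B) = 5
h(197) + L(-146, 124) = 36 + 5 = 41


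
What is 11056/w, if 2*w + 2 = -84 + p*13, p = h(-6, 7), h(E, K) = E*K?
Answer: -2764/79 ≈ -34.987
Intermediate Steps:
p = -42 (p = -6*7 = -42)
w = -316 (w = -1 + (-84 - 42*13)/2 = -1 + (-84 - 546)/2 = -1 + (½)*(-630) = -1 - 315 = -316)
11056/w = 11056/(-316) = 11056*(-1/316) = -2764/79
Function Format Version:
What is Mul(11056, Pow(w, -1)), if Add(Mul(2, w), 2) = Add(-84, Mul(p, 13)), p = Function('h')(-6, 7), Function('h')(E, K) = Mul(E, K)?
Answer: Rational(-2764, 79) ≈ -34.987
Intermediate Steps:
p = -42 (p = Mul(-6, 7) = -42)
w = -316 (w = Add(-1, Mul(Rational(1, 2), Add(-84, Mul(-42, 13)))) = Add(-1, Mul(Rational(1, 2), Add(-84, -546))) = Add(-1, Mul(Rational(1, 2), -630)) = Add(-1, -315) = -316)
Mul(11056, Pow(w, -1)) = Mul(11056, Pow(-316, -1)) = Mul(11056, Rational(-1, 316)) = Rational(-2764, 79)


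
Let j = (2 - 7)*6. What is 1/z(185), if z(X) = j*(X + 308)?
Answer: -1/14790 ≈ -6.7613e-5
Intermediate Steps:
j = -30 (j = -5*6 = -30)
z(X) = -9240 - 30*X (z(X) = -30*(X + 308) = -30*(308 + X) = -9240 - 30*X)
1/z(185) = 1/(-9240 - 30*185) = 1/(-9240 - 5550) = 1/(-14790) = -1/14790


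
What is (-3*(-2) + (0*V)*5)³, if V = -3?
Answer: 216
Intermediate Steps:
(-3*(-2) + (0*V)*5)³ = (-3*(-2) + (0*(-3))*5)³ = (6 + 0*5)³ = (6 + 0)³ = 6³ = 216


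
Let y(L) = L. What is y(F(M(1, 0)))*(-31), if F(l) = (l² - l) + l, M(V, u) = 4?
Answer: -496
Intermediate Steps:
F(l) = l²
y(F(M(1, 0)))*(-31) = 4²*(-31) = 16*(-31) = -496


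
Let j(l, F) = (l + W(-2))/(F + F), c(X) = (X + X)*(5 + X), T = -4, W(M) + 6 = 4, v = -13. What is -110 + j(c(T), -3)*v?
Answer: -395/3 ≈ -131.67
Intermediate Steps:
W(M) = -2 (W(M) = -6 + 4 = -2)
c(X) = 2*X*(5 + X) (c(X) = (2*X)*(5 + X) = 2*X*(5 + X))
j(l, F) = (-2 + l)/(2*F) (j(l, F) = (l - 2)/(F + F) = (-2 + l)/((2*F)) = (-2 + l)*(1/(2*F)) = (-2 + l)/(2*F))
-110 + j(c(T), -3)*v = -110 + ((1/2)*(-2 + 2*(-4)*(5 - 4))/(-3))*(-13) = -110 + ((1/2)*(-1/3)*(-2 + 2*(-4)*1))*(-13) = -110 + ((1/2)*(-1/3)*(-2 - 8))*(-13) = -110 + ((1/2)*(-1/3)*(-10))*(-13) = -110 + (5/3)*(-13) = -110 - 65/3 = -395/3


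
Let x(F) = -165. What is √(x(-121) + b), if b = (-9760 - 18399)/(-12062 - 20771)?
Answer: 41*I*√105262598/32833 ≈ 12.812*I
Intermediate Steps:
b = 28159/32833 (b = -28159/(-32833) = -28159*(-1/32833) = 28159/32833 ≈ 0.85764)
√(x(-121) + b) = √(-165 + 28159/32833) = √(-5389286/32833) = 41*I*√105262598/32833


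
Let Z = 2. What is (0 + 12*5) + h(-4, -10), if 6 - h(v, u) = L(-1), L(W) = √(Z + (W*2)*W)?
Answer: 64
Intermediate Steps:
L(W) = √(2 + 2*W²) (L(W) = √(2 + (W*2)*W) = √(2 + (2*W)*W) = √(2 + 2*W²))
h(v, u) = 4 (h(v, u) = 6 - √(2 + 2*(-1)²) = 6 - √(2 + 2*1) = 6 - √(2 + 2) = 6 - √4 = 6 - 1*2 = 6 - 2 = 4)
(0 + 12*5) + h(-4, -10) = (0 + 12*5) + 4 = (0 + 60) + 4 = 60 + 4 = 64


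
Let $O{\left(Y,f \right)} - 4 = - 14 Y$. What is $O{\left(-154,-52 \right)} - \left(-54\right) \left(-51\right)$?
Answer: $-594$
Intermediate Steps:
$O{\left(Y,f \right)} = 4 - 14 Y$
$O{\left(-154,-52 \right)} - \left(-54\right) \left(-51\right) = \left(4 - -2156\right) - \left(-54\right) \left(-51\right) = \left(4 + 2156\right) - 2754 = 2160 - 2754 = -594$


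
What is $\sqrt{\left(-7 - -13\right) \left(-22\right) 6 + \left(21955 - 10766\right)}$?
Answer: $\sqrt{10397} \approx 101.97$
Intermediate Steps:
$\sqrt{\left(-7 - -13\right) \left(-22\right) 6 + \left(21955 - 10766\right)} = \sqrt{\left(-7 + 13\right) \left(-22\right) 6 + 11189} = \sqrt{6 \left(-22\right) 6 + 11189} = \sqrt{\left(-132\right) 6 + 11189} = \sqrt{-792 + 11189} = \sqrt{10397}$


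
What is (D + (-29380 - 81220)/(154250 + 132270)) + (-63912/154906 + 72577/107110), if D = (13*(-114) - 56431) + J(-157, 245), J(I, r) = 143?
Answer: -3432942202919028227/59424182315290 ≈ -57770.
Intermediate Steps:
D = -57770 (D = (13*(-114) - 56431) + 143 = (-1482 - 56431) + 143 = -57913 + 143 = -57770)
(D + (-29380 - 81220)/(154250 + 132270)) + (-63912/154906 + 72577/107110) = (-57770 + (-29380 - 81220)/(154250 + 132270)) + (-63912/154906 + 72577/107110) = (-57770 - 110600/286520) + (-63912*1/154906 + 72577*(1/107110)) = (-57770 - 110600*1/286520) + (-31956/77453 + 72577/107110) = (-57770 - 2765/7163) + 2198499221/8295990830 = -413809275/7163 + 2198499221/8295990830 = -3432942202919028227/59424182315290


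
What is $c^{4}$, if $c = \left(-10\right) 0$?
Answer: $0$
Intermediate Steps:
$c = 0$
$c^{4} = 0^{4} = 0$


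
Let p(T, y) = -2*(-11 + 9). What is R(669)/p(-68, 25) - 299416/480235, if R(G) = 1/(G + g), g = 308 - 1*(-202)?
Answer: -1411565621/2264788260 ≈ -0.62327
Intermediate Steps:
p(T, y) = 4 (p(T, y) = -2*(-2) = 4)
g = 510 (g = 308 + 202 = 510)
R(G) = 1/(510 + G) (R(G) = 1/(G + 510) = 1/(510 + G))
R(669)/p(-68, 25) - 299416/480235 = 1/((510 + 669)*4) - 299416/480235 = (1/4)/1179 - 299416*1/480235 = (1/1179)*(1/4) - 299416/480235 = 1/4716 - 299416/480235 = -1411565621/2264788260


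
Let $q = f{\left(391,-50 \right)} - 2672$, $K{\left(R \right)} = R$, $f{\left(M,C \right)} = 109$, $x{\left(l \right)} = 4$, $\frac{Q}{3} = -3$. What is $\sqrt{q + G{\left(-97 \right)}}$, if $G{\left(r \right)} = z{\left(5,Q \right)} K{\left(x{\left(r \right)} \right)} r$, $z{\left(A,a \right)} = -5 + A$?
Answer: $i \sqrt{2563} \approx 50.626 i$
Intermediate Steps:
$Q = -9$ ($Q = 3 \left(-3\right) = -9$)
$G{\left(r \right)} = 0$ ($G{\left(r \right)} = \left(-5 + 5\right) 4 r = 0 \cdot 4 r = 0 r = 0$)
$q = -2563$ ($q = 109 - 2672 = -2563$)
$\sqrt{q + G{\left(-97 \right)}} = \sqrt{-2563 + 0} = \sqrt{-2563} = i \sqrt{2563}$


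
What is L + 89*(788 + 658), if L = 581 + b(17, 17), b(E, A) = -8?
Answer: 129267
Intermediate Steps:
L = 573 (L = 581 - 8 = 573)
L + 89*(788 + 658) = 573 + 89*(788 + 658) = 573 + 89*1446 = 573 + 128694 = 129267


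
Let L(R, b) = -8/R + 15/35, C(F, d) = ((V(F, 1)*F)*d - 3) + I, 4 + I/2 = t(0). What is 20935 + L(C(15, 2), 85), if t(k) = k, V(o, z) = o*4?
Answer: 262174316/12523 ≈ 20935.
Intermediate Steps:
V(o, z) = 4*o
I = -8 (I = -8 + 2*0 = -8 + 0 = -8)
C(F, d) = -11 + 4*d*F² (C(F, d) = (((4*F)*F)*d - 3) - 8 = ((4*F²)*d - 3) - 8 = (4*d*F² - 3) - 8 = (-3 + 4*d*F²) - 8 = -11 + 4*d*F²)
L(R, b) = 3/7 - 8/R (L(R, b) = -8/R + 15*(1/35) = -8/R + 3/7 = 3/7 - 8/R)
20935 + L(C(15, 2), 85) = 20935 + (3/7 - 8/(-11 + 4*2*15²)) = 20935 + (3/7 - 8/(-11 + 4*2*225)) = 20935 + (3/7 - 8/(-11 + 1800)) = 20935 + (3/7 - 8/1789) = 20935 + 5311/12523 = 262174316/12523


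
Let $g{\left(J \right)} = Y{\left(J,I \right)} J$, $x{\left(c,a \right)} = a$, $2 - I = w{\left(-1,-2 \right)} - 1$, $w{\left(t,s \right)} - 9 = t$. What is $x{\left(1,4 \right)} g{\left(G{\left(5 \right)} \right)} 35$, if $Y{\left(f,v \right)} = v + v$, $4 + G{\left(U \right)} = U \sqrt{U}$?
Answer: $5600 - 7000 \sqrt{5} \approx -10052.0$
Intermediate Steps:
$G{\left(U \right)} = -4 + U^{\frac{3}{2}}$ ($G{\left(U \right)} = -4 + U \sqrt{U} = -4 + U^{\frac{3}{2}}$)
$w{\left(t,s \right)} = 9 + t$
$I = -5$ ($I = 2 - \left(\left(9 - 1\right) - 1\right) = 2 - \left(8 - 1\right) = 2 - 7 = -5$)
$Y{\left(f,v \right)} = 2 v$
$g{\left(J \right)} = - 10 J$ ($g{\left(J \right)} = 2 \left(-5\right) J = - 10 J$)
$x{\left(1,4 \right)} g{\left(G{\left(5 \right)} \right)} 35 = 4 \left(- 10 \left(-4 + 5^{\frac{3}{2}}\right)\right) 35 = 4 \left(- 10 \left(-4 + 5 \sqrt{5}\right)\right) 35 = 4 \left(40 - 50 \sqrt{5}\right) 35 = \left(160 - 200 \sqrt{5}\right) 35 = 5600 - 7000 \sqrt{5}$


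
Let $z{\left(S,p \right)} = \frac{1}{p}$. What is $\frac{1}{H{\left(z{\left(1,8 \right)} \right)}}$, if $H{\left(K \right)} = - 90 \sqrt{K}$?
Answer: $- \frac{\sqrt{2}}{45} \approx -0.031427$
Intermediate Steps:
$\frac{1}{H{\left(z{\left(1,8 \right)} \right)}} = \frac{1}{\left(-90\right) \sqrt{\frac{1}{8}}} = \frac{1}{\left(-90\right) \frac{\sqrt{2}}{4}} = \frac{1}{\left(- \frac{45}{2}\right) \sqrt{2}} = - \frac{\sqrt{2}}{45}$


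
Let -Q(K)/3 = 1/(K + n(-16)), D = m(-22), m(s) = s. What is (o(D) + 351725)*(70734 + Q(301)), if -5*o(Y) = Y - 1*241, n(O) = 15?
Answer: 9828640200402/395 ≈ 2.4883e+10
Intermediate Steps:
D = -22
Q(K) = -3/(15 + K) (Q(K) = -3/(K + 15) = -3/(15 + K))
o(Y) = 241/5 - Y/5 (o(Y) = -(Y - 1*241)/5 = -(Y - 241)/5 = -(-241 + Y)/5 = 241/5 - Y/5)
(o(D) + 351725)*(70734 + Q(301)) = ((241/5 - ⅕*(-22)) + 351725)*(70734 - 3/(15 + 301)) = ((241/5 + 22/5) + 351725)*(70734 - 3/316) = (263/5 + 351725)*(70734 - 3*1/316) = 1758888*(70734 - 3/316)/5 = (1758888/5)*(22351941/316) = 9828640200402/395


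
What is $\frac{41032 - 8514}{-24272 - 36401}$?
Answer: $- \frac{32518}{60673} \approx -0.53596$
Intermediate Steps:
$\frac{41032 - 8514}{-24272 - 36401} = \frac{32518}{-60673} = 32518 \left(- \frac{1}{60673}\right) = - \frac{32518}{60673}$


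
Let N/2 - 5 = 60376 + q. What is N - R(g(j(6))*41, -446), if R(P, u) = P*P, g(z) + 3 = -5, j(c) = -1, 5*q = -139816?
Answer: -213742/5 ≈ -42748.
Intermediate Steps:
q = -139816/5 (q = (1/5)*(-139816) = -139816/5 ≈ -27963.)
g(z) = -8 (g(z) = -3 - 5 = -8)
R(P, u) = P**2
N = 324178/5 (N = 10 + 2*(60376 - 139816/5) = 10 + 2*(162064/5) = 10 + 324128/5 = 324178/5 ≈ 64836.)
N - R(g(j(6))*41, -446) = 324178/5 - (-8*41)**2 = 324178/5 - 1*(-328)**2 = 324178/5 - 1*107584 = 324178/5 - 107584 = -213742/5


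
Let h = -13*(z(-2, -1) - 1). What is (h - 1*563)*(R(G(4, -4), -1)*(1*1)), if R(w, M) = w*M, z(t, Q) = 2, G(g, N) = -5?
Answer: -2880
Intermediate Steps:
R(w, M) = M*w
h = -13 (h = -13*(2 - 1) = -13*1 = -13)
(h - 1*563)*(R(G(4, -4), -1)*(1*1)) = (-13 - 1*563)*((-1*(-5))*(1*1)) = (-13 - 563)*(5*1) = -576*5 = -2880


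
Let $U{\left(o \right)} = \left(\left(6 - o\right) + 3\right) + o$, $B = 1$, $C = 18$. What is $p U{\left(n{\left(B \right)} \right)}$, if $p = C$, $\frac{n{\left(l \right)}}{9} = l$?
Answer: $162$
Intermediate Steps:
$n{\left(l \right)} = 9 l$
$U{\left(o \right)} = 9$ ($U{\left(o \right)} = \left(9 - o\right) + o = 9$)
$p = 18$
$p U{\left(n{\left(B \right)} \right)} = 18 \cdot 9 = 162$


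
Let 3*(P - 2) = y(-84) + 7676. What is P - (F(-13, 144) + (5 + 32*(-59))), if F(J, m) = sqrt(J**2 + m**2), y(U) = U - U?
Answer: 13331/3 - sqrt(20905) ≈ 4299.1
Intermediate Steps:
y(U) = 0
P = 7682/3 (P = 2 + (0 + 7676)/3 = 2 + (1/3)*7676 = 2 + 7676/3 = 7682/3 ≈ 2560.7)
P - (F(-13, 144) + (5 + 32*(-59))) = 7682/3 - (sqrt((-13)**2 + 144**2) + (5 + 32*(-59))) = 7682/3 - (sqrt(169 + 20736) + (5 - 1888)) = 7682/3 - (sqrt(20905) - 1883) = 7682/3 - (-1883 + sqrt(20905)) = 7682/3 + (1883 - sqrt(20905)) = 13331/3 - sqrt(20905)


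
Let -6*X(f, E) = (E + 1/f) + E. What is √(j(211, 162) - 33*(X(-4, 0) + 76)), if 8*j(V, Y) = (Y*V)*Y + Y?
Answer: √11035142/4 ≈ 830.48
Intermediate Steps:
X(f, E) = -E/3 - 1/(6*f) (X(f, E) = -((E + 1/f) + E)/6 = -(1/f + 2*E)/6 = -E/3 - 1/(6*f))
j(V, Y) = Y/8 + V*Y²/8 (j(V, Y) = ((Y*V)*Y + Y)/8 = ((V*Y)*Y + Y)/8 = (V*Y² + Y)/8 = (Y + V*Y²)/8 = Y/8 + V*Y²/8)
√(j(211, 162) - 33*(X(-4, 0) + 76)) = √((⅛)*162*(1 + 211*162) - 33*((-⅓*0 - ⅙/(-4)) + 76)) = √((⅛)*162*(1 + 34182) - 33*((0 - ⅙*(-¼)) + 76)) = √((⅛)*162*34183 - 33*((0 + 1/24) + 76)) = √(2768823/4 - 33*(1/24 + 76)) = √(2768823/4 - 33*1825/24) = √(2768823/4 - 20075/8) = √(5517571/8) = √11035142/4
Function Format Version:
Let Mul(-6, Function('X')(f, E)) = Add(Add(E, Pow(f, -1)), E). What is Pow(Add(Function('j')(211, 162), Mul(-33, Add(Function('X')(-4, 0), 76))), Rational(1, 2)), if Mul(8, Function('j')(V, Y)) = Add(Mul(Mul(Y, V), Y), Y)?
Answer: Mul(Rational(1, 4), Pow(11035142, Rational(1, 2))) ≈ 830.48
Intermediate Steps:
Function('X')(f, E) = Add(Mul(Rational(-1, 3), E), Mul(Rational(-1, 6), Pow(f, -1))) (Function('X')(f, E) = Mul(Rational(-1, 6), Add(Add(E, Pow(f, -1)), E)) = Mul(Rational(-1, 6), Add(Pow(f, -1), Mul(2, E))) = Add(Mul(Rational(-1, 3), E), Mul(Rational(-1, 6), Pow(f, -1))))
Function('j')(V, Y) = Add(Mul(Rational(1, 8), Y), Mul(Rational(1, 8), V, Pow(Y, 2))) (Function('j')(V, Y) = Mul(Rational(1, 8), Add(Mul(Mul(Y, V), Y), Y)) = Mul(Rational(1, 8), Add(Mul(Mul(V, Y), Y), Y)) = Mul(Rational(1, 8), Add(Mul(V, Pow(Y, 2)), Y)) = Mul(Rational(1, 8), Add(Y, Mul(V, Pow(Y, 2)))) = Add(Mul(Rational(1, 8), Y), Mul(Rational(1, 8), V, Pow(Y, 2))))
Pow(Add(Function('j')(211, 162), Mul(-33, Add(Function('X')(-4, 0), 76))), Rational(1, 2)) = Pow(Add(Mul(Rational(1, 8), 162, Add(1, Mul(211, 162))), Mul(-33, Add(Add(Mul(Rational(-1, 3), 0), Mul(Rational(-1, 6), Pow(-4, -1))), 76))), Rational(1, 2)) = Pow(Add(Mul(Rational(1, 8), 162, Add(1, 34182)), Mul(-33, Add(Add(0, Mul(Rational(-1, 6), Rational(-1, 4))), 76))), Rational(1, 2)) = Pow(Add(Mul(Rational(1, 8), 162, 34183), Mul(-33, Add(Add(0, Rational(1, 24)), 76))), Rational(1, 2)) = Pow(Add(Rational(2768823, 4), Mul(-33, Add(Rational(1, 24), 76))), Rational(1, 2)) = Pow(Add(Rational(2768823, 4), Mul(-33, Rational(1825, 24))), Rational(1, 2)) = Pow(Add(Rational(2768823, 4), Rational(-20075, 8)), Rational(1, 2)) = Pow(Rational(5517571, 8), Rational(1, 2)) = Mul(Rational(1, 4), Pow(11035142, Rational(1, 2)))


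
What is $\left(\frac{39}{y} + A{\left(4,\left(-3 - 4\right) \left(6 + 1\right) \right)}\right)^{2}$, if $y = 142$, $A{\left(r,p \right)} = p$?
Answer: $\frac{47872561}{20164} \approx 2374.2$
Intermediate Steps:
$\left(\frac{39}{y} + A{\left(4,\left(-3 - 4\right) \left(6 + 1\right) \right)}\right)^{2} = \left(\frac{39}{142} + \left(-3 - 4\right) \left(6 + 1\right)\right)^{2} = \left(39 \cdot \frac{1}{142} - 49\right)^{2} = \left(\frac{39}{142} - 49\right)^{2} = \left(- \frac{6919}{142}\right)^{2} = \frac{47872561}{20164}$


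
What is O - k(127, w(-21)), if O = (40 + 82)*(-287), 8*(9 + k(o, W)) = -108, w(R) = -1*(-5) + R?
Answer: -69983/2 ≈ -34992.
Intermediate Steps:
w(R) = 5 + R
k(o, W) = -45/2 (k(o, W) = -9 + (⅛)*(-108) = -9 - 27/2 = -45/2)
O = -35014 (O = 122*(-287) = -35014)
O - k(127, w(-21)) = -35014 - 1*(-45/2) = -35014 + 45/2 = -69983/2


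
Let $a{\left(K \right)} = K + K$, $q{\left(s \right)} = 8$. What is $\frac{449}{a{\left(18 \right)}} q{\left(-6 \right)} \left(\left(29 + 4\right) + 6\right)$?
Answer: $\frac{11674}{3} \approx 3891.3$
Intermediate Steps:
$a{\left(K \right)} = 2 K$
$\frac{449}{a{\left(18 \right)}} q{\left(-6 \right)} \left(\left(29 + 4\right) + 6\right) = \frac{449}{2 \cdot 18} \cdot 8 \left(\left(29 + 4\right) + 6\right) = \frac{449}{36} \cdot 8 \left(33 + 6\right) = 449 \cdot \frac{1}{36} \cdot 8 \cdot 39 = \frac{449}{36} \cdot 312 = \frac{11674}{3}$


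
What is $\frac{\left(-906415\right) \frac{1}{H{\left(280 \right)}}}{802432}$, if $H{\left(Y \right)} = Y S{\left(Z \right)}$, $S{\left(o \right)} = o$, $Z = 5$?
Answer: $- \frac{181283}{224680960} \approx -0.00080685$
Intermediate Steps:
$H{\left(Y \right)} = 5 Y$ ($H{\left(Y \right)} = Y 5 = 5 Y$)
$\frac{\left(-906415\right) \frac{1}{H{\left(280 \right)}}}{802432} = \frac{\left(-906415\right) \frac{1}{5 \cdot 280}}{802432} = - \frac{906415}{1400} \cdot \frac{1}{802432} = \left(-906415\right) \frac{1}{1400} \cdot \frac{1}{802432} = \left(- \frac{181283}{280}\right) \frac{1}{802432} = - \frac{181283}{224680960}$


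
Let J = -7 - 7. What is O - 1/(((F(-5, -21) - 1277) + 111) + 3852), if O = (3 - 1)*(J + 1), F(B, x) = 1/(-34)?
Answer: -2374432/91323 ≈ -26.000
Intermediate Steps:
F(B, x) = -1/34
J = -14
O = -26 (O = (3 - 1)*(-14 + 1) = 2*(-13) = -26)
O - 1/(((F(-5, -21) - 1277) + 111) + 3852) = -26 - 1/(((-1/34 - 1277) + 111) + 3852) = -26 - 1/((-43419/34 + 111) + 3852) = -26 - 1/(-39645/34 + 3852) = -26 - 1/91323/34 = -26 - 1*34/91323 = -26 - 34/91323 = -2374432/91323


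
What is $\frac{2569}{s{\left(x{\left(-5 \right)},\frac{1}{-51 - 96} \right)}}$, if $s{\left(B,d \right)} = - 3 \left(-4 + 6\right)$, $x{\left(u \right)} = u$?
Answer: $- \frac{2569}{6} \approx -428.17$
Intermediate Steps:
$s{\left(B,d \right)} = -6$ ($s{\left(B,d \right)} = \left(-3\right) 2 = -6$)
$\frac{2569}{s{\left(x{\left(-5 \right)},\frac{1}{-51 - 96} \right)}} = \frac{2569}{-6} = 2569 \left(- \frac{1}{6}\right) = - \frac{2569}{6}$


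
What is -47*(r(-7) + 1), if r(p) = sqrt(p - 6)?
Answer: -47 - 47*I*sqrt(13) ≈ -47.0 - 169.46*I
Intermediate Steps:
r(p) = sqrt(-6 + p)
-47*(r(-7) + 1) = -47*(sqrt(-6 - 7) + 1) = -47*(sqrt(-13) + 1) = -47*(I*sqrt(13) + 1) = -47*(1 + I*sqrt(13)) = -47 - 47*I*sqrt(13)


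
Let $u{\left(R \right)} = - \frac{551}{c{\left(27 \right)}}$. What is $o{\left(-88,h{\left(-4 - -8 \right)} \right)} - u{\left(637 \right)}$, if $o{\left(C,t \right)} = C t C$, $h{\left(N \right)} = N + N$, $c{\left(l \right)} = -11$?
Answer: $\frac{680921}{11} \approx 61902.0$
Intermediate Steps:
$u{\left(R \right)} = \frac{551}{11}$ ($u{\left(R \right)} = - \frac{551}{-11} = \left(-551\right) \left(- \frac{1}{11}\right) = \frac{551}{11}$)
$h{\left(N \right)} = 2 N$
$o{\left(C,t \right)} = t C^{2}$
$o{\left(-88,h{\left(-4 - -8 \right)} \right)} - u{\left(637 \right)} = 2 \left(-4 - -8\right) \left(-88\right)^{2} - \frac{551}{11} = 2 \left(-4 + 8\right) 7744 - \frac{551}{11} = 2 \cdot 4 \cdot 7744 - \frac{551}{11} = 8 \cdot 7744 - \frac{551}{11} = 61952 - \frac{551}{11} = \frac{680921}{11}$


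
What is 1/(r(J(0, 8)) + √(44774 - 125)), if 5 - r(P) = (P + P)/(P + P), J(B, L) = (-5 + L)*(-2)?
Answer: -4/44633 + 33*√41/44633 ≈ 0.0046446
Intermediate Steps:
J(B, L) = 10 - 2*L
r(P) = 4 (r(P) = 5 - (P + P)/(P + P) = 5 - 2*P/(2*P) = 5 - 2*P*1/(2*P) = 5 - 1*1 = 5 - 1 = 4)
1/(r(J(0, 8)) + √(44774 - 125)) = 1/(4 + √(44774 - 125)) = 1/(4 + √44649) = 1/(4 + 33*√41)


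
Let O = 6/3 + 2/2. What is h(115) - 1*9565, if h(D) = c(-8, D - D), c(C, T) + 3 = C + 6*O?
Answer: -9558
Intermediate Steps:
O = 3 (O = 6*(1/3) + 2*(1/2) = 2 + 1 = 3)
c(C, T) = 15 + C (c(C, T) = -3 + (C + 6*3) = -3 + (C + 18) = -3 + (18 + C) = 15 + C)
h(D) = 7 (h(D) = 15 - 8 = 7)
h(115) - 1*9565 = 7 - 1*9565 = 7 - 9565 = -9558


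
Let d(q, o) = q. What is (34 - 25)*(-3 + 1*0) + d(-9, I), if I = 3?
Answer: -36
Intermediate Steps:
(34 - 25)*(-3 + 1*0) + d(-9, I) = (34 - 25)*(-3 + 1*0) - 9 = 9*(-3 + 0) - 9 = 9*(-3) - 9 = -27 - 9 = -36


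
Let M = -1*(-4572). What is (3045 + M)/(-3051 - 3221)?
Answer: -7617/6272 ≈ -1.2144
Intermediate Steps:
M = 4572
(3045 + M)/(-3051 - 3221) = (3045 + 4572)/(-3051 - 3221) = 7617/(-6272) = 7617*(-1/6272) = -7617/6272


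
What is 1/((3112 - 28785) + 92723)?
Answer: 1/67050 ≈ 1.4914e-5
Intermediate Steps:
1/((3112 - 28785) + 92723) = 1/(-25673 + 92723) = 1/67050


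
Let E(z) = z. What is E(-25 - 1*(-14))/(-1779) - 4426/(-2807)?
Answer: 7904731/4993653 ≈ 1.5830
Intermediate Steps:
E(-25 - 1*(-14))/(-1779) - 4426/(-2807) = (-25 - 1*(-14))/(-1779) - 4426/(-2807) = (-25 + 14)*(-1/1779) - 4426*(-1/2807) = -11*(-1/1779) + 4426/2807 = 11/1779 + 4426/2807 = 7904731/4993653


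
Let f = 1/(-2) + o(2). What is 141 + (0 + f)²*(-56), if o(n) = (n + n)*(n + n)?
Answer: -13313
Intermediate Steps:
o(n) = 4*n² (o(n) = (2*n)*(2*n) = 4*n²)
f = 31/2 (f = 1/(-2) + 4*2² = -½ + 4*4 = -½ + 16 = 31/2 ≈ 15.500)
141 + (0 + f)²*(-56) = 141 + (0 + 31/2)²*(-56) = 141 + (31/2)²*(-56) = 141 + (961/4)*(-56) = 141 - 13454 = -13313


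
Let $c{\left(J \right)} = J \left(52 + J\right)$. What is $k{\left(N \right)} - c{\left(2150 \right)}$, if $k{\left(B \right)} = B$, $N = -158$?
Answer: $-4734458$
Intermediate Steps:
$k{\left(N \right)} - c{\left(2150 \right)} = -158 - 2150 \left(52 + 2150\right) = -158 - 2150 \cdot 2202 = -158 - 4734300 = -4734458$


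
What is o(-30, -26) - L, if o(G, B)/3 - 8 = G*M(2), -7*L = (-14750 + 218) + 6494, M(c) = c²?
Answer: -10390/7 ≈ -1484.3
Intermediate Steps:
L = 8038/7 (L = -((-14750 + 218) + 6494)/7 = -(-14532 + 6494)/7 = -⅐*(-8038) = 8038/7 ≈ 1148.3)
o(G, B) = 24 + 12*G (o(G, B) = 24 + 3*(G*2²) = 24 + 3*(G*4) = 24 + 3*(4*G) = 24 + 12*G)
o(-30, -26) - L = (24 + 12*(-30)) - 1*8038/7 = (24 - 360) - 8038/7 = -336 - 8038/7 = -10390/7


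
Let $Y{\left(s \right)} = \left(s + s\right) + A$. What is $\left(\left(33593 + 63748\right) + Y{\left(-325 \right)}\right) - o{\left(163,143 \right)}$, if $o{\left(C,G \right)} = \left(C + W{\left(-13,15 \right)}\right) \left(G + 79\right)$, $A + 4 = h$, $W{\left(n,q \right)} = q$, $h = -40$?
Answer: $57131$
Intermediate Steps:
$A = -44$ ($A = -4 - 40 = -44$)
$o{\left(C,G \right)} = \left(15 + C\right) \left(79 + G\right)$ ($o{\left(C,G \right)} = \left(C + 15\right) \left(G + 79\right) = \left(15 + C\right) \left(79 + G\right)$)
$Y{\left(s \right)} = -44 + 2 s$ ($Y{\left(s \right)} = \left(s + s\right) - 44 = 2 s - 44 = -44 + 2 s$)
$\left(\left(33593 + 63748\right) + Y{\left(-325 \right)}\right) - o{\left(163,143 \right)} = \left(\left(33593 + 63748\right) + \left(-44 + 2 \left(-325\right)\right)\right) - \left(1185 + 15 \cdot 143 + 79 \cdot 163 + 163 \cdot 143\right) = \left(97341 - 694\right) - \left(1185 + 2145 + 12877 + 23309\right) = \left(97341 - 694\right) - 39516 = 96647 - 39516 = 57131$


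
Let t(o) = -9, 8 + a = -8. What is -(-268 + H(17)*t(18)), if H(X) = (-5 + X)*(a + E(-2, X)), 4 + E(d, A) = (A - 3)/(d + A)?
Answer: -8956/5 ≈ -1791.2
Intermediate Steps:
a = -16 (a = -8 - 8 = -16)
E(d, A) = -4 + (-3 + A)/(A + d) (E(d, A) = -4 + (A - 3)/(d + A) = -4 + (-3 + A)/(A + d))
H(X) = (-16 + (5 - 3*X)/(-2 + X))*(-5 + X) (H(X) = (-5 + X)*(-16 + (-3 - 4*(-2) - 3*X)/(X - 2)) = (-5 + X)*(-16 + (-3 + 8 - 3*X)/(-2 + X)) = (-5 + X)*(-16 + (5 - 3*X)/(-2 + X)) = (-16 + (5 - 3*X)/(-2 + X))*(-5 + X))
-(-268 + H(17)*t(18)) = -(-268 + ((-185 - 19*17**2 + 132*17)/(-2 + 17))*(-9)) = -(-268 + ((-185 - 19*289 + 2244)/15)*(-9)) = -(-268 + ((-185 - 5491 + 2244)/15)*(-9)) = -(-268 + ((1/15)*(-3432))*(-9)) = -(-268 - 1144/5*(-9)) = -(-268 + 10296/5) = -1*8956/5 = -8956/5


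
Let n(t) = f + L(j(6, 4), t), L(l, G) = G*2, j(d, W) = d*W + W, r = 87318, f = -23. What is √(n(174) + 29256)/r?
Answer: √29581/87318 ≈ 0.0019697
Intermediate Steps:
j(d, W) = W + W*d (j(d, W) = W*d + W = W + W*d)
L(l, G) = 2*G
n(t) = -23 + 2*t
√(n(174) + 29256)/r = √((-23 + 2*174) + 29256)/87318 = √((-23 + 348) + 29256)*(1/87318) = √(325 + 29256)*(1/87318) = √29581*(1/87318) = √29581/87318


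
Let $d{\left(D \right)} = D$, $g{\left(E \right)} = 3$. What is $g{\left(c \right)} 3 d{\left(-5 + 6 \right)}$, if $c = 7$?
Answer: $9$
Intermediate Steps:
$g{\left(c \right)} 3 d{\left(-5 + 6 \right)} = 3 \cdot 3 \left(-5 + 6\right) = 9 \cdot 1 = 9$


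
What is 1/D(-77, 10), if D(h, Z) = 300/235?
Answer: 47/60 ≈ 0.78333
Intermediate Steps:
D(h, Z) = 60/47 (D(h, Z) = 300*(1/235) = 60/47)
1/D(-77, 10) = 1/(60/47) = 47/60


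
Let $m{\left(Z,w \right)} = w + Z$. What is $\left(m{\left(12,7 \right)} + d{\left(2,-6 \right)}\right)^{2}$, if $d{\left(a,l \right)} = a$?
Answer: $441$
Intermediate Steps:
$m{\left(Z,w \right)} = Z + w$
$\left(m{\left(12,7 \right)} + d{\left(2,-6 \right)}\right)^{2} = \left(\left(12 + 7\right) + 2\right)^{2} = \left(19 + 2\right)^{2} = 21^{2} = 441$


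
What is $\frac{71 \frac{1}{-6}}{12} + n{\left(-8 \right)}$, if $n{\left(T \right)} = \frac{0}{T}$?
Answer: $- \frac{71}{72} \approx -0.98611$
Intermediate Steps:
$n{\left(T \right)} = 0$
$\frac{71 \frac{1}{-6}}{12} + n{\left(-8 \right)} = \frac{71 \frac{1}{-6}}{12} + 0 = \frac{71 \left(- \frac{1}{6}\right)}{12} + 0 = \frac{1}{12} \left(- \frac{71}{6}\right) + 0 = - \frac{71}{72} + 0 = - \frac{71}{72}$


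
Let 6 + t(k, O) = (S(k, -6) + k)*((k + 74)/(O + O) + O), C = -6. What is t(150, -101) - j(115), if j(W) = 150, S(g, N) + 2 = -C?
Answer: -1603958/101 ≈ -15881.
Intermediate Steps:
S(g, N) = 4 (S(g, N) = -2 - 1*(-6) = -2 + 6 = 4)
t(k, O) = -6 + (4 + k)*(O + (74 + k)/(2*O)) (t(k, O) = -6 + (4 + k)*((k + 74)/(O + O) + O) = -6 + (4 + k)*((74 + k)/((2*O)) + O) = -6 + (4 + k)*((74 + k)*(1/(2*O)) + O) = -6 + (4 + k)*((74 + k)/(2*O) + O) = -6 + (4 + k)*(O + (74 + k)/(2*O)))
t(150, -101) - j(115) = (148 + (½)*150² + 39*150 - 101*(-6 + 4*(-101) - 101*150))/(-101) - 1*150 = -(148 + (½)*22500 + 5850 - 101*(-6 - 404 - 15150))/101 - 150 = -(148 + 11250 + 5850 - 101*(-15560))/101 - 150 = -(148 + 11250 + 5850 + 1571560)/101 - 150 = -1/101*1588808 - 150 = -1588808/101 - 150 = -1603958/101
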